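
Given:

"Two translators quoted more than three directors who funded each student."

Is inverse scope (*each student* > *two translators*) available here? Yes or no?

Structurally, *each student* is inside the relative clause *who funded each student* modifying *more than three directors*.
A relative clause is a scope island — quantifier raising cannot cross its boundary.
So *each student* cannot raise to a position above *two translators*.

No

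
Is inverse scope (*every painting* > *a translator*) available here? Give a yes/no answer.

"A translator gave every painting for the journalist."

Yes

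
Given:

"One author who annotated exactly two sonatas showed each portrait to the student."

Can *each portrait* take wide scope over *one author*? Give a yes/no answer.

Yes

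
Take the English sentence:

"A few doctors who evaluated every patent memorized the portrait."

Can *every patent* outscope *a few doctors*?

No

Structurally, *every patent* is inside the relative clause *who evaluated every patent*.
QR out of a relative clause is ruled out by the relative-clause island constraint.
So the wide-scope reading for *every patent* is blocked.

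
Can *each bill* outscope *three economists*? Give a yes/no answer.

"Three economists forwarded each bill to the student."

Yes

*each bill* and *three economists* are in the same minimal clause.
Ordinary QR to a clause-peripheral position gives the wide-scope LF for the lower DP.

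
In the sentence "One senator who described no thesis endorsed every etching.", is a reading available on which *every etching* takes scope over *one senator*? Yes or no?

The RC *who described no thesis* is an island, but *every etching* is not inside it — it is the matrix object, a clausemate of *one senator*.
No island intervenes, so both surface and inverse scope are derivable.

Yes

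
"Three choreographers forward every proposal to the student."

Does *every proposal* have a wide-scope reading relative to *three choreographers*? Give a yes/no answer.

Yes

*three choreographers* and *every proposal* are co-arguments of the matrix verb, with nothing but a clause-internal boundary between them.
No island intervenes, so both surface and inverse scope are derivable.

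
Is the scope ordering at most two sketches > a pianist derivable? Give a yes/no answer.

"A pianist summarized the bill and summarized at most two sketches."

No

*at most two sketches* occurs within one conjunct of the coordinate structure (*summarized at most two sketches*).
The Coordinate Structure Constraint blocks movement (including QR) out of a single conjunct.
There is no licit LF on which *at most two sketches* c-commands *a pianist*.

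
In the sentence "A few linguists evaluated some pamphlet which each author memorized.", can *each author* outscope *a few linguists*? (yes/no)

No

Structurally, *each author* is inside the relative clause *which each author memorized* modifying *some pamphlet*.
A relative clause is a scope island — quantifier raising cannot cross its boundary.
*each author* is confined to the island and cannot take scope over *a few linguists*.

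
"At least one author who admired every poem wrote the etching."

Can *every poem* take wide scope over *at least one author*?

No

The target quantifier *every poem* is part of the relative clause *who admired every poem*.
The relative clause forms an island for QR, so the quantifier is confined to the head noun's restrictor.
*every poem* > *at least one author* would require crossing that boundary, which is illicit.
(Only the surface reading survives: one fixed author with respect to all the relevant poems.)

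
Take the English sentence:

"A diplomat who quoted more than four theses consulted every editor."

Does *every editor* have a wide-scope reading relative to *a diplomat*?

Yes

*every editor* sits in the matrix clause, not in the relative clause on *a diplomat*.
Since no island is crossed, the inverse ordering is licensed alongside surface scope.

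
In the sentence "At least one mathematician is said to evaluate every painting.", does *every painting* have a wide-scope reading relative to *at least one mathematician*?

Raising constructions are monoclausal for scope purposes; *every painting* is not separated from *at least one mathematician* by any island.
Clause-internal QR can adjoin the lower DP above the subject, yielding the inverse reading.

Yes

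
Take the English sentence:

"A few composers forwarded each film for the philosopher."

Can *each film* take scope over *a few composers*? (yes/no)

Yes

*a few composers* and *each film* are co-arguments of the matrix verb, with nothing but a clause-internal boundary between them.
With no island boundary between them, the object can take inverse scope over the subject via ordinary QR within the clause.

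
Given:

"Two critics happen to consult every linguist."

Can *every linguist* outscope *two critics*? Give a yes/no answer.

Raising constructions are monoclausal for scope purposes; *every linguist* is not separated from *two critics* by any island.
Nothing blocks QR of the lower DP to a position above the higher one, so inverse scope is available.

Yes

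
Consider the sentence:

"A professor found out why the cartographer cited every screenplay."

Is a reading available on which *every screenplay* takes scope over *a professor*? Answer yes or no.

No

The target quantifier *every screenplay* is part of the embedded question *why the cartographer cited every screenplay*.
The wh-island constraint blocks QR out of an embedded interrogative.
The inverse ordering *every screenplay* > *a professor* is therefore underivable.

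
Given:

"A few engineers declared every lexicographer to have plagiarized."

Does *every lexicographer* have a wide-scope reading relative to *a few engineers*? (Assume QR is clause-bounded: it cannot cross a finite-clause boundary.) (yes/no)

Yes

ECM infinitives lack a CP barrier, so *every lexicographer* can QR over the matrix subject *a few engineers*.
Ordinary QR to a clause-peripheral position gives the wide-scope LF for the lower DP.
So *every lexicographer* > *a few engineers* is among the available readings.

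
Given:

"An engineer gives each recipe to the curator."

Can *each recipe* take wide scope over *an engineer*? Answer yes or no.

Yes

*an engineer* and *each recipe* are co-arguments of the matrix verb, with nothing but a clause-internal boundary between them.
No island intervenes, so both surface and inverse scope are derivable.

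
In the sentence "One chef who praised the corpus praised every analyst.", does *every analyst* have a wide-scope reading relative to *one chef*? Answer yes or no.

*every analyst* sits in the matrix clause, not in the relative clause on *one chef*.
Clause-internal QR can adjoin the lower DP above the subject, yielding the inverse reading.

Yes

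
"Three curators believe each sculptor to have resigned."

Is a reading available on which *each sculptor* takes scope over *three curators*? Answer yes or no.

Yes

*each sculptor* is the subject of an ECM infinitive — the infinitival complement of an ECM verb is not a scope island, so *each sculptor* can raise into the matrix clause.
Since no island is crossed, the inverse ordering is licensed alongside surface scope.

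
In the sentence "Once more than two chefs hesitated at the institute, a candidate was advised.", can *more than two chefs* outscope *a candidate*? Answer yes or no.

No

*more than two chefs* is embedded in the adjunct clause *once more than two chefs hesitated at the institute*.
The adjunct-island constraint bars QR out of an adverbial clause.
*more than two chefs* > *a candidate* would require crossing that boundary, which is illicit.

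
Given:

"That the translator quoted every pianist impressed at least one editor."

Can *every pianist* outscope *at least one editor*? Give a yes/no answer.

No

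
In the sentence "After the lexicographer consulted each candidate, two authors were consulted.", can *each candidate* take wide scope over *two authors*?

*each candidate* occurs within the adjunct clause *after the lexicographer consulted each candidate*.
Scope out of an adjunct clause is unavailable: QR respects the adjunct-island constraint.
So the wide-scope reading for *each candidate* is blocked.

No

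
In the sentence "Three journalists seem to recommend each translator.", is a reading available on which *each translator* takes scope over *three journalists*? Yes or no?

Yes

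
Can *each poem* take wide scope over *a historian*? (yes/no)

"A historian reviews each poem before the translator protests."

Yes

Although there is an adjunct clause, *each poem* is in the main clause, not inside the adjunct.
No island intervenes, so both surface and inverse scope are derivable.
Both orderings are possible: *a historian* > *each poem* and *each poem* > *a historian*.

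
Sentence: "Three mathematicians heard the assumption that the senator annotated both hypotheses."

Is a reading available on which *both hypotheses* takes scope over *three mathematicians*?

No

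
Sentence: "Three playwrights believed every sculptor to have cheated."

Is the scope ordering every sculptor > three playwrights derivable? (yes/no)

Yes

The ECM infinitive is scope-transparent — *every sculptor* is free to raise above *three playwrights*.
Nothing blocks QR of the lower DP to a position above the higher one, so inverse scope is available.
So *every sculptor* > *three playwrights* is among the available readings.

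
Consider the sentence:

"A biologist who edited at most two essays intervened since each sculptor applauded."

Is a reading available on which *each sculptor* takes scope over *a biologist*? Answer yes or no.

No

The DP *each sculptor* is contained in the adjunct clause *since each sculptor applauded*.
Adjuncts are opaque for quantifier raising; a quantifier in an adjunct stays inside it.
There is no licit LF on which *each sculptor* c-commands *a biologist*.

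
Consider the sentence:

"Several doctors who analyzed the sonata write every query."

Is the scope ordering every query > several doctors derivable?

Yes

The RC *who analyzed the sonata* is an island, but *every query* is not inside it — it is the matrix object, a clausemate of *several doctors*.
Clause-internal QR can adjoin the lower DP above the subject, yielding the inverse reading.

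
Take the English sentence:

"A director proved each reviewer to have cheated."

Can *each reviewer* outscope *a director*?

Yes

The ECM infinitive is scope-transparent — *each reviewer* is free to raise above *a director*.
Nothing blocks QR of the lower DP to a position above the higher one, so inverse scope is available.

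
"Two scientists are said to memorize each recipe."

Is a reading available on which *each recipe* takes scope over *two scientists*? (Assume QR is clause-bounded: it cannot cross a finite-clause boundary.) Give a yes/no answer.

Yes

Raising constructions are monoclausal for scope purposes; *each recipe* is not separated from *two scientists* by any island.
Ordinary QR to a clause-peripheral position gives the wide-scope LF for the lower DP.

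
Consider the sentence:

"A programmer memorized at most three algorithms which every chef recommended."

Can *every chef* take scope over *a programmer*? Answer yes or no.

*every chef* sits inside the relative clause *which every chef recommended* modifying *at most three algorithms*.
Relative clauses are scope islands: a quantifier cannot QR out of a relative clause to take scope in the matrix clause.
*every chef* > *a programmer* would require crossing that boundary, which is illicit.

No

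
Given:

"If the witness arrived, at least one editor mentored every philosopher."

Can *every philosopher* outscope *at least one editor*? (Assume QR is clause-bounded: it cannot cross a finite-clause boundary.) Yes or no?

Yes

The adjunct island is irrelevant here — *every philosopher* and *at least one editor* are both in the matrix clause.
With no island boundary between them, the object can take inverse scope over the subject via ordinary QR within the clause.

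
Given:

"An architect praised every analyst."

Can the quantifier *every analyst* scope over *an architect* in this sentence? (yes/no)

*an architect* and *every analyst* are co-arguments of the matrix verb, with nothing but a clause-internal boundary between them.
Clause-internal QR can adjoin the lower DP above the subject, yielding the inverse reading.

Yes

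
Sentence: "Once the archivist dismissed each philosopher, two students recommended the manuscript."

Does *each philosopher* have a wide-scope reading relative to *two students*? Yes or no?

No

The target quantifier *each philosopher* is part of the adjunct clause *once the archivist dismissed each philosopher*.
Scope out of an adjunct clause is unavailable: QR respects the adjunct-island constraint.
*each philosopher* > *two students* would require crossing that boundary, which is illicit.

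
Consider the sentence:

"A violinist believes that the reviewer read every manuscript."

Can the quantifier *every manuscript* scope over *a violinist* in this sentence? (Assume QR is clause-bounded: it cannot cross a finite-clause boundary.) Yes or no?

No

The DP *every manuscript* is contained in the finite complement clause *that the reviewer read every manuscript*.
Finite CP is the ceiling for QR here, by assumption.
So *every manuscript* cannot raise to a position above *a violinist*.
(Only the surface reading survives: one fixed violinist with respect to all the relevant manuscripts.)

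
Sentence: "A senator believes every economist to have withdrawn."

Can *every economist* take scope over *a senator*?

*every economist* is the subject of an ECM infinitive — the infinitival complement of an ECM verb is not a scope island, so *every economist* can raise into the matrix clause.
With no island boundary between them, the object can take inverse scope over the subject via ordinary QR within the clause.

Yes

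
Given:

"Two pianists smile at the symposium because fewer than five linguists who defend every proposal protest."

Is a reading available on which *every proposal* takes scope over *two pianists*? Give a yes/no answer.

No

*every proposal* sits inside the relative clause *who defend every proposal*, which is itself inside the adjunct *because fewer than five linguists who defend every proposal protest*.
Both the relative clause and the enclosing adjunct are scope islands; QR cannot cross either.
*every proposal* > *two pianists* would require crossing that boundary, which is illicit.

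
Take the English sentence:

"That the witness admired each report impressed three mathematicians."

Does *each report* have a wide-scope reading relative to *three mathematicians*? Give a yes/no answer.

No

The target quantifier *each report* is part of the sentential subject *that the witness admired each report*.
The subject-island constraint blocks QR out of a clausal subject.
The ordering *each report* > *three mathematicians* is therefore underivable.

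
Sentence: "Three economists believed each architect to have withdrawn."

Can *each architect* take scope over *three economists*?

Yes

*each architect* is an ECM subject; ECM complements are not islands, and the embedded quantifier may take matrix scope.
No island intervenes, so both surface and inverse scope are derivable.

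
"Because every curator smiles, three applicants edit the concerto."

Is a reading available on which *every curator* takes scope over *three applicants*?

The target quantifier *every curator* is part of the adjunct clause *because every curator smiles*.
Since the clause is an adjunct (not a complement), the Adjunct Condition blocks QR across its edge.
So the wide-scope reading for *every curator* is blocked.

No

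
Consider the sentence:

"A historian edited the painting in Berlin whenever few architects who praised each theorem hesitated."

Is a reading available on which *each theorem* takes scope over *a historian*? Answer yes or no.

No

The target quantifier *each theorem* is part of the relative clause *who praised each theorem*, which is itself inside the adjunct *whenever few architects who praised each theorem hesitated*.
Nested islands: the RC island is itself inside an adjunct island, so wide scope is doubly excluded.
So *each theorem* cannot raise high enough to outscope *a historian*; only the surface ordering *a historian* > *each theorem* is available.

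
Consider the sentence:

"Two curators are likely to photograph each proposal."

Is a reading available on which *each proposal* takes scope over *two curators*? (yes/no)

Yes

Infinitival complements of raising predicates do not block QR; *each proposal* and *two curators* are effectively clausemates.
With no island boundary between them, the object can take inverse scope over the subject via ordinary QR within the clause.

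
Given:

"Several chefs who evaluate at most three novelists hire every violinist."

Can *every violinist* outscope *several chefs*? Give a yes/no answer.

Yes

*every violinist* sits in the matrix clause, not in the relative clause on *several chefs*.
With no island boundary between them, the object can take inverse scope over the subject via ordinary QR within the clause.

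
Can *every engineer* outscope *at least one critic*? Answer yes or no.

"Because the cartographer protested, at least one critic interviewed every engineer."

Yes

The adjunct island is irrelevant here — *every engineer* and *at least one critic* are both in the matrix clause.
No island intervenes, so both surface and inverse scope are derivable.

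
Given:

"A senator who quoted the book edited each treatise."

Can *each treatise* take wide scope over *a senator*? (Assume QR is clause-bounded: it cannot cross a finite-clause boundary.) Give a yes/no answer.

Yes

The RC *who quoted the book* is an island, but *each treatise* is not inside it — it is the matrix object, a clausemate of *a senator*.
Since no island is crossed, the inverse ordering is licensed alongside surface scope.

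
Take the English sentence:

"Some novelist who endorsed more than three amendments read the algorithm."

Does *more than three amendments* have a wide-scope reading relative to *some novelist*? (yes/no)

*more than three amendments* is embedded in the relative clause *who endorsed more than three amendments*.
Quantifiers inside a relative clause are trapped there; the RC boundary blocks QR.
*more than three amendments* > *some novelist* would require crossing that boundary, which is illicit.

No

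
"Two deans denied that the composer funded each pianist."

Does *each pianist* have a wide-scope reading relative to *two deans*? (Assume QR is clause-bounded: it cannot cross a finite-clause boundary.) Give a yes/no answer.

No

Structurally, *each pianist* is inside the finite complement clause *that the composer funded each pianist*.
Finite CP is the ceiling for QR here, by assumption.
So *each pianist* cannot raise high enough to outscope *two deans*; only the surface ordering *two deans* > *each pianist* is available.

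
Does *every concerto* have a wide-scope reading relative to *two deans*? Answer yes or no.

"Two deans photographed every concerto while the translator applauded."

Yes

The adjunct clause does not contain *every concerto*, which is the matrix object.
QR within a single clause is free, so the lower quantifier may take scope over the higher one.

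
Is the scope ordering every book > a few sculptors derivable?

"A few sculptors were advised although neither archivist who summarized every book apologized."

No

Structurally, *every book* is inside the relative clause *who summarized every book*, which is itself inside the adjunct *although neither archivist who summarized every book apologized*.
Nested islands: the RC island is itself inside an adjunct island, so wide scope is doubly excluded.
*every book* > *a few sculptors* would require crossing that boundary, which is illicit.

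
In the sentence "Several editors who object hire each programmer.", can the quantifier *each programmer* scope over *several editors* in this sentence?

*each programmer* is a matrix argument; only *several editors* is modified by the relative clause *who object*, so the RC island is irrelevant to the target quantifier.
No island intervenes, so both surface and inverse scope are derivable.

Yes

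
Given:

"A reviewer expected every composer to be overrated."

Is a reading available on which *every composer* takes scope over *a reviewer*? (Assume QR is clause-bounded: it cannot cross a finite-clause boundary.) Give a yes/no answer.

ECM infinitives lack a CP barrier, so *every composer* can QR over the matrix subject *a reviewer*.
No island intervenes, so both surface and inverse scope are derivable.

Yes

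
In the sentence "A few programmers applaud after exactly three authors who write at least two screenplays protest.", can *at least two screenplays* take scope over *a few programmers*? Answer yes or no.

No

Structurally, *at least two screenplays* is inside the relative clause *who write at least two screenplays*, which is itself inside the adjunct *after exactly three authors who write at least two screenplays protest*.
The quantifier would have to escape first the RC and then the adjunct — two independent island violations.
So *at least two screenplays* cannot raise high enough to outscope *a few programmers*; only the surface ordering *a few programmers* > *at least two screenplays* is available.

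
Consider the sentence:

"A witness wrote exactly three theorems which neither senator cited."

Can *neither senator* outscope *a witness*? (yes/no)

No

The DP *neither senator* is contained in the relative clause *which neither senator cited* modifying *exactly three theorems*.
The relative clause forms an island for QR, so the quantifier is confined to the head noun's restrictor.
There is no licit LF on which *neither senator* c-commands *a witness*.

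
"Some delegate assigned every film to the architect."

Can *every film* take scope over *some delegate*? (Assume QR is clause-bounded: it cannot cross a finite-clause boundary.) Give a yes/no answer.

Yes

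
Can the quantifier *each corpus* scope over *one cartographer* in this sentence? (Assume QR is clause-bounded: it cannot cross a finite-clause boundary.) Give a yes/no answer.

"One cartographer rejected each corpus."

*one cartographer* and *each corpus* are co-arguments of the matrix verb, with nothing but a clause-internal boundary between them.
With no island boundary between them, the object can take inverse scope over the subject via ordinary QR within the clause.
Both orderings are possible: *one cartographer* > *each corpus* and *each corpus* > *one cartographer*.

Yes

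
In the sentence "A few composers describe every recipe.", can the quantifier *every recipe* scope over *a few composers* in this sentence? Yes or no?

Both DPs are arguments of the same predicate; there is no clause or island boundary between them.
Clause-internal QR can adjoin the lower DP above the subject, yielding the inverse reading.

Yes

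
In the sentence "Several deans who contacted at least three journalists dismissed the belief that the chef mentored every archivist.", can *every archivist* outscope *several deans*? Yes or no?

No

*every archivist* sits inside the complex NP *the belief that the chef mentored every archivist*.
The Complex NP Constraint bars QR out of the complement clause of a noun.
Hence only narrow scope for *every archivist* (under *several deans*) survives.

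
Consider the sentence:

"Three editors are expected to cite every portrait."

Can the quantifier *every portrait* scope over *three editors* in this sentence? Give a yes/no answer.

Raising constructions are monoclausal for scope purposes; *every portrait* is not separated from *three editors* by any island.
Nothing blocks QR of the lower DP to a position above the higher one, so inverse scope is available.

Yes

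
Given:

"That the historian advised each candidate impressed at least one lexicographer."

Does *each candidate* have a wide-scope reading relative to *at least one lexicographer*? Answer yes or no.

No

*each candidate* sits inside the sentential subject *that the historian advised each candidate*.
The Sentential Subject Constraint rules out raising the quantifier out of the that-clause subject.
There is no licit LF on which *each candidate* c-commands *at least one lexicographer*.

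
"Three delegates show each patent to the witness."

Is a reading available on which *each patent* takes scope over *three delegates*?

Yes

*each patent* is the matrix object and *three delegates* the matrix subject; the two are clausemates.
Clause-internal QR can adjoin the lower DP above the subject, yielding the inverse reading.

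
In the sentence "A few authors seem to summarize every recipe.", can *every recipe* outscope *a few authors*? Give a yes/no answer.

Yes

*every recipe* is inside a raising infinitive, which is transparent to QR (no CP barrier), so it behaves as a matrix argument.
With no island boundary between them, the object can take inverse scope over the subject via ordinary QR within the clause.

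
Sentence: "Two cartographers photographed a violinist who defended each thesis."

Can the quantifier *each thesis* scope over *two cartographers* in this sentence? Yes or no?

No

Structurally, *each thesis* is inside the relative clause *who defended each thesis* modifying *a violinist*.
QR out of a relative clause is ruled out by the relative-clause island constraint.
So *each thesis* cannot raise high enough to outscope *two cartographers*; only the surface ordering *two cartographers* > *each thesis* is available.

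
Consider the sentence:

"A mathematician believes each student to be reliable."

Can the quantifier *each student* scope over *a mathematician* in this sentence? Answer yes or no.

Yes

*each student* is an ECM subject; ECM complements are not islands, and the embedded quantifier may take matrix scope.
Ordinary QR to a clause-peripheral position gives the wide-scope LF for the lower DP.
The sentence is scopally ambiguous between *a mathematician* > *each student* and *each student* > *a mathematician*.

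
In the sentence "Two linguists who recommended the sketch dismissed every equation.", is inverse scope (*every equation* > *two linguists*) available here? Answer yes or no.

Yes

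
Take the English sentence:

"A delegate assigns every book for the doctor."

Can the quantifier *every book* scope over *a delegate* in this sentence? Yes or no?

Yes

*every book* and *a delegate* are in the same minimal clause.
Nothing blocks QR of the lower DP to a position above the higher one, so inverse scope is available.
The sentence is scopally ambiguous between *a delegate* > *every book* and *every book* > *a delegate*.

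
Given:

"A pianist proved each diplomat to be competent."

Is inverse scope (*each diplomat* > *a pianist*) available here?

*each diplomat* is the subject of an ECM infinitive — the infinitival complement of an ECM verb is not a scope island, so *each diplomat* can raise into the matrix clause.
Nothing blocks QR of the lower DP to a position above the higher one, so inverse scope is available.
So *each diplomat* > *a pianist* is among the available readings.

Yes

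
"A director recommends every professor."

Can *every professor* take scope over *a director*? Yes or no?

*every professor* and *a director* are in the same minimal clause.
QR within a single clause is free, so the lower quantifier may take scope over the higher one.

Yes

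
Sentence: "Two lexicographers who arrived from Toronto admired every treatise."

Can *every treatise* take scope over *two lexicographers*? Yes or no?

Although the sentence contains a relative clause (*who arrived from Toronto*), *every treatise* is outside it, in the matrix VP.
Nothing blocks QR of the lower DP to a position above the higher one, so inverse scope is available.

Yes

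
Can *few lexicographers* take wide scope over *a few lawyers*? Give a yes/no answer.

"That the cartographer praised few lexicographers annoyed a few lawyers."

The target quantifier *few lexicographers* is part of the sentential subject *that the cartographer praised few lexicographers*.
Sentential subjects are islands: a quantifier inside the subject clause cannot raise over the matrix predicate.
So *few lexicographers* cannot raise to a position above *a few lawyers*.

No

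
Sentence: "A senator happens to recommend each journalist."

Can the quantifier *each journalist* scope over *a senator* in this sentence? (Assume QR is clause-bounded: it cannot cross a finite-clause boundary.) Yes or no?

Yes

Infinitival complements of raising predicates do not block QR; *each journalist* and *a senator* are effectively clausemates.
Clause-internal QR can adjoin the lower DP above the subject, yielding the inverse reading.
The sentence is scopally ambiguous between *a senator* > *each journalist* and *each journalist* > *a senator*.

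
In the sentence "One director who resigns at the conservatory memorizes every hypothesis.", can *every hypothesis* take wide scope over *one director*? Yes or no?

Yes

*every hypothesis* is a matrix argument; only *one director* is modified by the relative clause *who resigns at the conservatory*, so the RC island is irrelevant to the target quantifier.
QR within a single clause is free, so the lower quantifier may take scope over the higher one.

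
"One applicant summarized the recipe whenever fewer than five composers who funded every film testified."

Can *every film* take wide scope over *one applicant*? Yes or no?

The DP *every film* is contained in the relative clause *who funded every film*, which is itself inside the adjunct *whenever fewer than five composers who funded every film testified*.
Even if one barrier were somehow void, the other would still block QR.
*every film* > *one applicant* would require crossing that boundary, which is illicit.
(Only the surface reading survives: one fixed applicant with respect to all the relevant films.)

No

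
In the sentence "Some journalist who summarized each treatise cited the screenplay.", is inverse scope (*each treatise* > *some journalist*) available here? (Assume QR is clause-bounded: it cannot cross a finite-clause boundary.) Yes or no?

No

*each treatise* is embedded in the relative clause *who summarized each treatise*.
Relative clauses are scope islands: a quantifier cannot QR out of a relative clause to take scope in the matrix clause.
Hence only narrow scope for *each treatise* (under *some journalist*) survives.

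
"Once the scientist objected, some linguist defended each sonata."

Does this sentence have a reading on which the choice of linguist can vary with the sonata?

Yes

The paraphrase describes the scope ordering *each sonata* > *some linguist*.
Although there is an adjunct clause, *each sonata* is in the main clause, not inside the adjunct.
With no island boundary between them, the object can take inverse scope over the subject via ordinary QR within the clause.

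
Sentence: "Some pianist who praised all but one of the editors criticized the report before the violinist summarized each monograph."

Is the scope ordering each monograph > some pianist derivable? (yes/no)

*each monograph* occurs within the adjunct clause *before the violinist summarized each monograph*.
Since the clause is an adjunct (not a complement), the Adjunct Condition blocks QR across its edge.
*each monograph* is confined to the island and cannot take scope over *some pianist*.
(Only the surface reading survives: one fixed pianist with respect to all the relevant monographs.)

No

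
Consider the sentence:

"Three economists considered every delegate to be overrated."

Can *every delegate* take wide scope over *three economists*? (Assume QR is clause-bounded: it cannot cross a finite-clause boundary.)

Yes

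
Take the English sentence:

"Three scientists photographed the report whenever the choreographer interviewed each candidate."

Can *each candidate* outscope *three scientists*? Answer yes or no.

No

The target quantifier *each candidate* is part of the adjunct clause *whenever the choreographer interviewed each candidate*.
Scope out of an adjunct clause is unavailable: QR respects the adjunct-island constraint.
So the wide-scope reading for *each candidate* is blocked.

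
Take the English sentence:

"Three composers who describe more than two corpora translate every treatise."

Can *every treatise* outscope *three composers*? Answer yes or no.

*every treatise* sits in the matrix clause, not in the relative clause on *three composers*.
Since no island is crossed, the inverse ordering is licensed alongside surface scope.
Both orderings are possible: *three composers* > *every treatise* and *every treatise* > *three composers*.

Yes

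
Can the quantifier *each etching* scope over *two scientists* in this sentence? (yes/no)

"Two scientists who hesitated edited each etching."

Yes

Although the sentence contains a relative clause (*who hesitated*), *each etching* is outside it, in the matrix VP.
With no island boundary between them, the object can take inverse scope over the subject via ordinary QR within the clause.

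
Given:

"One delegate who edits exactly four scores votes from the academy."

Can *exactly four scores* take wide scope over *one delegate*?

*exactly four scores* is embedded in the relative clause *who edits exactly four scores*.
A relative clause is a scope island — quantifier raising cannot cross its boundary.
*exactly four scores* > *one delegate* would require crossing that boundary, which is illicit.

No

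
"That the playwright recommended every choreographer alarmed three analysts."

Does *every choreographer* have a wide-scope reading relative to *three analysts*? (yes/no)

No

Structurally, *every choreographer* is inside the sentential subject *that the playwright recommended every choreographer*.
Sentential subjects are islands: a quantifier inside the subject clause cannot raise over the matrix predicate.
*every choreographer* is confined to the island and cannot take scope over *three analysts*.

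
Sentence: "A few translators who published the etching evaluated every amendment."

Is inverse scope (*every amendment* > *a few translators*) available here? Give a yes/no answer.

Although the sentence contains a relative clause (*who published the etching*), *every amendment* is outside it, in the matrix VP.
With no island boundary between them, the object can take inverse scope over the subject via ordinary QR within the clause.
Both orderings are possible: *a few translators* > *every amendment* and *every amendment* > *a few translators*.

Yes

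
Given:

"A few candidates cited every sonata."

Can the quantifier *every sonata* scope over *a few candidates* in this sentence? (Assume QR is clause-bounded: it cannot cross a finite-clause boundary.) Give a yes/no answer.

Yes

*a few candidates* and *every sonata* are co-arguments of the matrix verb, with nothing but a clause-internal boundary between them.
With no island boundary between them, the object can take inverse scope over the subject via ordinary QR within the clause.
The sentence is scopally ambiguous between *a few candidates* > *every sonata* and *every sonata* > *a few candidates*.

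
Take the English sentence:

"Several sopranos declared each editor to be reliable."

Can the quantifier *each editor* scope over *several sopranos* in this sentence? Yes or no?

Yes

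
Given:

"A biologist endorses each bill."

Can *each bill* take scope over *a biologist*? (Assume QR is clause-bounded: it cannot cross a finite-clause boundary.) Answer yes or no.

*a biologist* and *each bill* are co-arguments of the matrix verb, with nothing but a clause-internal boundary between them.
No island intervenes, so both surface and inverse scope are derivable.

Yes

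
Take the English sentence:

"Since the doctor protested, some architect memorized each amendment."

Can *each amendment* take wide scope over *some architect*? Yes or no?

The adjunct clause does not contain *each amendment*, which is the matrix object.
With no island boundary between them, the object can take inverse scope over the subject via ordinary QR within the clause.
Both orderings are possible: *some architect* > *each amendment* and *each amendment* > *some architect*.

Yes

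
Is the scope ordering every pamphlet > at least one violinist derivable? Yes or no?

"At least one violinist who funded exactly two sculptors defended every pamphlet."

*every pamphlet* is a matrix argument; only *at least one violinist* is modified by the relative clause *who funded exactly two sculptors*, so the RC island is irrelevant to the target quantifier.
Ordinary QR to a clause-peripheral position gives the wide-scope LF for the lower DP.

Yes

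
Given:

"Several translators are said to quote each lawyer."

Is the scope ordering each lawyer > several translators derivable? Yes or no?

*each lawyer* is the object of the infinitival complement of a raising predicate; raising infinitives are transparent for QR, so the two DPs are in effect clausemates.
Ordinary QR to a clause-peripheral position gives the wide-scope LF for the lower DP.
Both orderings are possible: *several translators* > *each lawyer* and *each lawyer* > *several translators*.

Yes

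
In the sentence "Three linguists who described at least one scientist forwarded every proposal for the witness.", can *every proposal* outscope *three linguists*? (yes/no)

Yes

The RC *who described at least one scientist* is an island, but *every proposal* is not inside it — it is the matrix object, a clausemate of *three linguists*.
Nothing blocks QR of the lower DP to a position above the higher one, so inverse scope is available.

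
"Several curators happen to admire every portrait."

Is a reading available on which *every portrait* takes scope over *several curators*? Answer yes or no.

*every portrait* is inside a raising infinitive, which is transparent to QR (no CP barrier), so it behaves as a matrix argument.
Ordinary QR to a clause-peripheral position gives the wide-scope LF for the lower DP.

Yes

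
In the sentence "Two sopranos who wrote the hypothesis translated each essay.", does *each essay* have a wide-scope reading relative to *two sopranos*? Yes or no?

The relative clause *who wrote the hypothesis* modifies *two sopranos*, but *each essay* is not inside that relative clause — it is an argument of the matrix verb.
Ordinary QR to a clause-peripheral position gives the wide-scope LF for the lower DP.

Yes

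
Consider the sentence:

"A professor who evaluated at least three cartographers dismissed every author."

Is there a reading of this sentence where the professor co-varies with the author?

Yes

This is the *every author* > *a professor* reading.
The RC *who evaluated at least three cartographers* is an island, but *every author* is not inside it — it is the matrix object, a clausemate of *a professor*.
With no island boundary between them, the object can take inverse scope over the subject via ordinary QR within the clause.
The sentence is scopally ambiguous between *a professor* > *every author* and *every author* > *a professor*.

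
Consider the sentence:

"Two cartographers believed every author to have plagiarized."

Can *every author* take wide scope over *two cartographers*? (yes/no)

Yes

ECM infinitives lack a CP barrier, so *every author* can QR over the matrix subject *two cartographers*.
QR within a single clause is free, so the lower quantifier may take scope over the higher one.
Both orderings are possible: *two cartographers* > *every author* and *every author* > *two cartographers*.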